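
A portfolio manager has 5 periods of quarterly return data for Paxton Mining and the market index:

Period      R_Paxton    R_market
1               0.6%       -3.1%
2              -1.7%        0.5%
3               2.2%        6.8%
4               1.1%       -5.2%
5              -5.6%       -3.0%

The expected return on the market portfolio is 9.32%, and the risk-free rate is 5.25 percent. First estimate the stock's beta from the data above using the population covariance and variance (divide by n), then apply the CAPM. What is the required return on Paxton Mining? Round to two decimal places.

6.19%

Mean R_i = (0.6 − 1.7 + 2.2 + 1.1 − 5.6) / 5 = -0.6800%
Mean R_m = (-3.1 + 0.5 + 6.8 − 5.2 − 3.0) / 5 = -0.8000%
Σ(R_i − R̄_i)(R_m − R̄_m) = 20.6100  ⇒  Cov = 20.6100 / 5 = 4.1220
Σ(R_m − R̄_m)² = 88.9400  ⇒  Var(R_m) = 88.9400 / 5 = 17.7880
β = Cov / Var(R_m) = 4.1220 / 17.7880 = 0.2317
MRP = 9.32% − 5.25% = 4.07%
E(R) = R_f + β × MRP = 5.25% + 0.2317 × 4.07% = 6.19%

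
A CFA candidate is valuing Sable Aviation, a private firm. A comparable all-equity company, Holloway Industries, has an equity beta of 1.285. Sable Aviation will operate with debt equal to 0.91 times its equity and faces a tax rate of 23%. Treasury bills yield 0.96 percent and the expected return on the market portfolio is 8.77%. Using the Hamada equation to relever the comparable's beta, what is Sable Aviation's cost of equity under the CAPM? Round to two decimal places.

18.03%

β_L = β_U × [1 + (1 − t)(D/E)] = 1.285 × [1 + (1 − 0.23) × 0.91]
    = 1.285 × [1 + 0.77 × 0.91] = 1.285 × 1.7007 = 2.1854
MRP = 8.77% − 0.96% = 7.81%
E(R) = R_f + β_L × MRP = 0.96% + 2.1854 × 7.81% = 18.03%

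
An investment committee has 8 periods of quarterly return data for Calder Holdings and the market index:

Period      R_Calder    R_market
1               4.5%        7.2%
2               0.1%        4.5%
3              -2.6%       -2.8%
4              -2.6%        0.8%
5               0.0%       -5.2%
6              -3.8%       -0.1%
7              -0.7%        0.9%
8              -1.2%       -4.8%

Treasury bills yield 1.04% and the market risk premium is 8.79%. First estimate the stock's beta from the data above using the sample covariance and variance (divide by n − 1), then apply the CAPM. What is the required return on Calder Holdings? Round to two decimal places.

Mean R_i = (4.5 + 0.1 − 2.6 − 2.6 + 0.0 − 3.8 − 0.7 − 1.2) / 8 = -0.7875%
Mean R_m = (7.2 + 4.5 − 2.8 + 0.8 − 5.2 − 0.1 + 0.9 − 4.8) / 8 = 0.0625%
Σ(R_i − R̄_i)(R_m − R̄_m) = 43.9538  ⇒  Cov = 43.9538 / 7 = 6.2791
Σ(R_m − R̄_m)² = 131.4388  ⇒  Var(R_m) = 131.4388 / 7 = 18.7770
β = Cov / Var(R_m) = 6.2791 / 18.7770 = 0.3344
E(R) = R_f + β × MRP = 1.04% + 0.3344 × 8.79% = 3.98%

3.98%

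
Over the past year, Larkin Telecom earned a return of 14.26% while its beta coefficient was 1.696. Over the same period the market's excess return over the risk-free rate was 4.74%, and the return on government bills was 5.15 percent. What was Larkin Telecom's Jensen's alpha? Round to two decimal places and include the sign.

+1.07%

CAPM benchmark = R_f + β(R_m − R_f) = 5.15% + 1.696 × 4.74% = 13.18904%
α = actual − benchmark = 14.26% − 13.18904% = +1.07%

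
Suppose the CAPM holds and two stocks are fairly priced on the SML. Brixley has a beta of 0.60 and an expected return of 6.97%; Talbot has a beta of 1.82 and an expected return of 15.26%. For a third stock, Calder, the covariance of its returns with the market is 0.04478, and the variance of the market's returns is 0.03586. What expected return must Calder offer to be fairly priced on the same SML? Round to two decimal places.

11.38%

MRP = (15.26% − 6.97%) / (1.82 − 0.60) = 6.7951%
R_f = 6.97% − 0.60 × 6.7951% = 2.8929%
β_Calder = Cov / Var(R_m) = 0.04478 / 0.03586 = 1.2487
E(R_Calder) = R_f + β × MRP = 2.8929% + 1.2487 × 6.7951% = 11.38%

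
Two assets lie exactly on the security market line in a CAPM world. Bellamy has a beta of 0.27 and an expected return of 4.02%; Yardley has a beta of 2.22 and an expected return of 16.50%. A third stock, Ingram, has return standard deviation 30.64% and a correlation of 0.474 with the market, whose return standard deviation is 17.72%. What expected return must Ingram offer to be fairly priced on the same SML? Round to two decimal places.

7.54%

MRP = (16.50% − 4.02%) / (2.22 − 0.27) = 6.4000%
R_f = 4.02% − 0.27 × 6.4000% = 2.2920%
β_Ingram = ρ·σ_i/σ_m = 0.474 × 30.64 / 17.72 = 0.8196
E(R_Ingram) = R_f + β × MRP = 2.2920% + 0.8196 × 6.4000% = 7.54%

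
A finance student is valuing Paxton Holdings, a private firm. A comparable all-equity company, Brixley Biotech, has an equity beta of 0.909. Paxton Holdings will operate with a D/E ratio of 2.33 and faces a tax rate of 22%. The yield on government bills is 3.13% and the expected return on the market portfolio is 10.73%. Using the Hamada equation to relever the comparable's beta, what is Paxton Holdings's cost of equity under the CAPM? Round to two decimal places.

22.59%

β_L = β_U × [1 + (1 − t)(D/E)] = 0.909 × [1 + (1 − 0.22) × 2.33]
    = 0.909 × [1 + 0.78 × 2.33] = 0.909 × 2.8174 = 2.5610
MRP = 10.73% − 3.13% = 7.60%
E(R) = R_f + β_L × MRP = 3.13% + 2.5610 × 7.60% = 22.59%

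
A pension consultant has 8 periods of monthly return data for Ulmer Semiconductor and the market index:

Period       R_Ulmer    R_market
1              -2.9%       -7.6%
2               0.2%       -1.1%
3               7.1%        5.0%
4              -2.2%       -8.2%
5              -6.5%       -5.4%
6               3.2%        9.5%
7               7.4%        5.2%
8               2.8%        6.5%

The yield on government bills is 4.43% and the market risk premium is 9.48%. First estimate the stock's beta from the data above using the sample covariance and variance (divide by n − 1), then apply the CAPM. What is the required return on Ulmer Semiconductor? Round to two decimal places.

Mean R_i = (-2.9 + 0.2 + 7.1 − 2.2 − 6.5 + 3.2 + 7.4 + 2.8) / 8 = 1.1375%
Mean R_m = (-7.6 − 1.1 + 5.0 − 8.2 − 5.4 + 9.5 + 5.2 + 6.5) / 8 = 0.4875%
Σ(R_i − R̄_i)(R_m − R̄_m) = 193.1038  ⇒  Cov = 193.1038 / 7 = 27.5863
Σ(R_m − R̄_m)² = 338.0088  ⇒  Var(R_m) = 338.0088 / 7 = 48.2870
β = Cov / Var(R_m) = 27.5863 / 48.2870 = 0.5713
E(R) = R_f + β × MRP = 4.43% + 0.5713 × 9.48% = 9.85%

9.85%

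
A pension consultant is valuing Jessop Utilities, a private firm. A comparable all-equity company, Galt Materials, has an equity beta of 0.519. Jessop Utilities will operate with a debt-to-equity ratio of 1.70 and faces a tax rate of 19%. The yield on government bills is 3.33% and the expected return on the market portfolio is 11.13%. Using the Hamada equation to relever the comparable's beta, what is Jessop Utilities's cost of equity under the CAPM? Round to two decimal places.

β_L = β_U × [1 + (1 − t)(D/E)] = 0.519 × [1 + (1 − 0.19) × 1.70]
    = 0.519 × [1 + 0.81 × 1.70] = 0.519 × 2.3770 = 1.2337
MRP = 11.13% − 3.33% = 7.80%
E(R) = R_f + β_L × MRP = 3.33% + 1.2337 × 7.80% = 12.95%

12.95%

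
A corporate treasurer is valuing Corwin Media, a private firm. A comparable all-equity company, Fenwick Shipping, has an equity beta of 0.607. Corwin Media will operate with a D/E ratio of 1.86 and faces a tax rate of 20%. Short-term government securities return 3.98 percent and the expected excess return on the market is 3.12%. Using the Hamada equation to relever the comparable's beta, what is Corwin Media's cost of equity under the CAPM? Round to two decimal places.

8.69%

β_L = β_U × [1 + (1 − t)(D/E)] = 0.607 × [1 + (1 − 0.20) × 1.86]
    = 0.607 × [1 + 0.80 × 1.86] = 0.607 × 2.4880 = 1.5102
E(R) = R_f + β_L × MRP = 3.98% + 1.5102 × 3.12% = 8.69%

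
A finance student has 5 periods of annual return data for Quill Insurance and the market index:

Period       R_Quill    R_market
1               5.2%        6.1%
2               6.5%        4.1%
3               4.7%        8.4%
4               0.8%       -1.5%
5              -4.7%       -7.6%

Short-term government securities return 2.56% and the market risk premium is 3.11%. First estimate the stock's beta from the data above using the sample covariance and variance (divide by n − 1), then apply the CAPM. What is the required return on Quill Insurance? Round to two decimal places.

Mean R_i = (5.2 + 6.5 + 4.7 + 0.8 − 4.7) / 5 = 2.5000%
Mean R_m = (6.1 + 4.1 + 8.4 − 1.5 − 7.6) / 5 = 1.9000%
Σ(R_i − R̄_i)(R_m − R̄_m) = 108.6200  ⇒  Cov = 108.6200 / 4 = 27.1550
Σ(R_m − R̄_m)² = 166.5400  ⇒  Var(R_m) = 166.5400 / 4 = 41.6350
β = Cov / Var(R_m) = 27.1550 / 41.6350 = 0.6522
E(R) = R_f + β × MRP = 2.56% + 0.6522 × 3.11% = 4.59%

4.59%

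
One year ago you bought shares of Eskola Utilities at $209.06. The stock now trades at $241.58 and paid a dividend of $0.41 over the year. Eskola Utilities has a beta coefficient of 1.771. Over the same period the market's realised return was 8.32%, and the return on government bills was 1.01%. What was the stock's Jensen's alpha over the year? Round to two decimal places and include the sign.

+1.80%

Realised HPR = (P1 + D1 − P0) / P0 = (241.58 + 0.41 − 209.06) / 209.06 = 32.93 / 209.06 = 15.7515%
MRP = 8.32% − 1.01% = 7.31%
CAPM required = R_f + β·MRP = 1.01% + 1.771 × 7.31% = 13.95601%
α = realised − required = 15.7515% − 13.95601% = +1.80%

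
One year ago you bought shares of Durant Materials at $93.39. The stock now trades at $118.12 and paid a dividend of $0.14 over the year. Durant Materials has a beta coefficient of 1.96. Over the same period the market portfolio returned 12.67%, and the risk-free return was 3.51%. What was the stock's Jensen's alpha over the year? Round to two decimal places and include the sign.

+5.17%

Realised HPR = (P1 + D1 − P0) / P0 = (118.12 + 0.14 − 93.39) / 93.39 = 24.87 / 93.39 = 26.6303%
MRP = 12.67% − 3.51% = 9.16%
CAPM required = R_f + β·MRP = 3.51% + 1.96 × 9.16% = 21.4636%
α = realised − required = 26.6303% − 21.4636% = +5.17%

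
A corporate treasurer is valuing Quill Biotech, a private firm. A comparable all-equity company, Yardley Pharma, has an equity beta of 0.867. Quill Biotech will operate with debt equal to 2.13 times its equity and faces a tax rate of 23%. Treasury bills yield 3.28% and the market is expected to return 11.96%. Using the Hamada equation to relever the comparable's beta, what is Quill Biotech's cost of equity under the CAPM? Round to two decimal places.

23.15%

β_L = β_U × [1 + (1 − t)(D/E)] = 0.867 × [1 + (1 − 0.23) × 2.13]
    = 0.867 × [1 + 0.77 × 2.13] = 0.867 × 2.6401 = 2.2890
MRP = 11.96% − 3.28% = 8.68%
E(R) = R_f + β_L × MRP = 3.28% + 2.2890 × 8.68% = 23.15%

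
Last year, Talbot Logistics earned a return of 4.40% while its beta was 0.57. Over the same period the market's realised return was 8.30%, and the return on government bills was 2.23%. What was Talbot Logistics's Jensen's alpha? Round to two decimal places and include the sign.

Market excess return = 8.30% − 2.23% = 6.07%
CAPM benchmark = R_f + β(R_m − R_f) = 2.23% + 0.57 × 6.07% = 5.6899%
α = actual − benchmark = 4.40% − 5.6899% = -1.29%

-1.29%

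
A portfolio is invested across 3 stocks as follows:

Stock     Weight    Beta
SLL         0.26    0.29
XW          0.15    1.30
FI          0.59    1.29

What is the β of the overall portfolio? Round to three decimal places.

1.032

β_P = Σ w_i β_i = 0.26×0.29 + 0.15×1.30 + 0.59×1.29 = 1.0315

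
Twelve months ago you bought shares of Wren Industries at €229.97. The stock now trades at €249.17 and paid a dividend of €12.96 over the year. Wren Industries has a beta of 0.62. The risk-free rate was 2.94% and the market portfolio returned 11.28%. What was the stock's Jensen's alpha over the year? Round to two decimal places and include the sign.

Realised HPR = (P1 + D1 − P0) / P0 = (249.17 + 12.96 − 229.97) / 229.97 = 32.16 / 229.97 = 13.9844%
MRP = 11.28% − 2.94% = 8.34%
CAPM required = R_f + β·MRP = 2.94% + 0.62 × 8.34% = 8.1108%
α = realised − required = 13.9844% − 8.1108% = +5.87%

+5.87%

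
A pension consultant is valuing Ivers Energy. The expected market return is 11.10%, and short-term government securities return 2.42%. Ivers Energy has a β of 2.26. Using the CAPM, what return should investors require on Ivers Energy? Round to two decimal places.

22.04%

Market risk premium = E(R_m) − R_f = 11.10% − 2.42% = 8.68%
E(R) = R_f + β × MRP = 2.42% + 2.26 × 8.68% = 22.04%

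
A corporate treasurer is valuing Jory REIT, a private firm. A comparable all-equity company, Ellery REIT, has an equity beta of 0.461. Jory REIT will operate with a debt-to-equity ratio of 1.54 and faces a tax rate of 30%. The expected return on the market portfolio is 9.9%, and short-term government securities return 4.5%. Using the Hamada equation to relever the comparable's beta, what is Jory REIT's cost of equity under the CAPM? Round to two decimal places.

β_L = β_U × [1 + (1 − t)(D/E)] = 0.461 × [1 + (1 − 0.30) × 1.54]
    = 0.461 × [1 + 0.70 × 1.54] = 0.461 × 2.0780 = 0.9580
MRP = 9.9% − 4.5% = 5.40%
E(R) = R_f + β_L × MRP = 4.5% + 0.9580 × 5.4% = 9.67%

9.67%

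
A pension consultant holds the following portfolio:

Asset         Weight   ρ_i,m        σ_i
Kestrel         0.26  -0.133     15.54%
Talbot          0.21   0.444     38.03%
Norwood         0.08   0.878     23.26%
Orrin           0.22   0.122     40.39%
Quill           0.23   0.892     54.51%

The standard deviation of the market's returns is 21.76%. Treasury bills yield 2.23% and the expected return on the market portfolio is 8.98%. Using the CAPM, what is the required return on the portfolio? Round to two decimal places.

β_Kestrel = -0.133 × 15.54% / 21.76% = -0.0950
β_Talbot = 0.444 × 38.03% / 21.76% = 0.7760
β_Norwood = 0.878 × 23.26% / 21.76% = 0.9385
β_Orrin = 0.122 × 40.39% / 21.76% = 0.2265
β_Quill = 0.892 × 54.51% / 21.76% = 2.2345
β_P = Σ w_i β_i = 0.26×-0.0950 + 0.21×0.7760 + 0.08×0.9385 + 0.22×0.2265 + 0.23×2.2345 = 0.7771
MRP = 8.98% − 2.23% = 6.75%
E(R_P) = R_f + β_P × MRP = 2.23% + 0.7771 × 6.75% = 7.48%

7.48%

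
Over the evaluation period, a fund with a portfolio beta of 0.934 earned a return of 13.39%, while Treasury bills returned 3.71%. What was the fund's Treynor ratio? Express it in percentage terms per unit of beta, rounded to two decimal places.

Treynor = (R_P − R_f) / β_P = (13.39% − 3.71%) / 0.9340 = 9.68% / 0.9340 = 10.36%

10.36%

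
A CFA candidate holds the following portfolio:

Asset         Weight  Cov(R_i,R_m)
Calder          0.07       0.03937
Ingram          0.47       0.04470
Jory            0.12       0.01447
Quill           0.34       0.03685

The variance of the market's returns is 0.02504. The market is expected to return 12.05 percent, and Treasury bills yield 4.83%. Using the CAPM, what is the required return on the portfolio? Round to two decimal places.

15.80%

β_Calder = 0.03937 / 0.02504 = 1.5723
β_Ingram = 0.04470 / 0.02504 = 1.7851
β_Jory = 0.01447 / 0.02504 = 0.5779
β_Quill = 0.03685 / 0.02504 = 1.4716
β_P = Σ w_i β_i = 0.07×1.5723 + 0.47×1.7851 + 0.12×0.5779 + 0.34×1.4716 = 1.5188
MRP = 12.05% − 4.83% = 7.22%
E(R_P) = R_f + β_P × MRP = 4.83% + 1.5188 × 7.22% = 15.80%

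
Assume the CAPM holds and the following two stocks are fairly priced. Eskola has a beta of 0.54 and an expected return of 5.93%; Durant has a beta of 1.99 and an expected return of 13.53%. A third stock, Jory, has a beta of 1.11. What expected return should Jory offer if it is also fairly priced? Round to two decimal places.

8.92%

MRP (SML slope) = (13.53% − 5.93%) / (1.99 − 0.54) = 7.60% / 1.45 = 5.2414%
R_f (intercept) = 5.93% − 0.54 × 5.2414% = 3.0996%
E(R_Jory) = R_f + β × MRP = 3.0996% + 1.11 × 5.2414% = 8.92%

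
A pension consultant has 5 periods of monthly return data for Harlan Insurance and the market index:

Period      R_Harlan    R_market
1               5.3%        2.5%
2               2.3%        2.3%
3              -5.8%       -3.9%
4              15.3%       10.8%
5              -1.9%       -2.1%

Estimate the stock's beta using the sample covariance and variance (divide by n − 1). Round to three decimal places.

1.401

Mean R_i = (5.3 + 2.3 − 5.8 + 15.3 − 1.9) / 5 = 3.0400%
Mean R_m = (2.5 + 2.3 − 3.9 + 10.8 − 2.1) / 5 = 1.9200%
Σ(R_i − R̄_i)(R_m − R̄_m) = 181.2060  ⇒  Cov = 181.2060 / 4 = 45.3015
Σ(R_m − R̄_m)² = 129.3680  ⇒  Var(R_m) = 129.3680 / 4 = 32.3420
β = Cov / Var(R_m) = 45.3015 / 32.3420 = 1.4007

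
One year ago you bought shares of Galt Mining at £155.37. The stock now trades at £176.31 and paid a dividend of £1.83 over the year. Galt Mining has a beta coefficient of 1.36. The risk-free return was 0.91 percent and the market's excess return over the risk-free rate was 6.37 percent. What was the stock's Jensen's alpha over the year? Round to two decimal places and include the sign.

+5.08%

Realised HPR = (P1 + D1 − P0) / P0 = (176.31 + 1.83 − 155.37) / 155.37 = 22.77 / 155.37 = 14.6553%
CAPM required = R_f + β·MRP = 0.91% + 1.36 × 6.37% = 9.5732%
α = realised − required = 14.6553% − 9.5732% = +5.08%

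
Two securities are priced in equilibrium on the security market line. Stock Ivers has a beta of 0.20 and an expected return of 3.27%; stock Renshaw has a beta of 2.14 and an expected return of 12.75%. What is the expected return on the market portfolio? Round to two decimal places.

7.18%

Both satisfy E(R) = R_f + β·MRP, so the slope of the SML is
MRP = (12.75% − 3.27%) / (2.14 − 0.20) = 9.48% / 1.94 = 4.8866%
R_f = E(R_Ivers) − β_Ivers·MRP = 3.27% − 0.20 × 4.8866% = 2.2927%
E(R_m) = R_f + MRP = 2.2927% + 4.8866% = 7.18%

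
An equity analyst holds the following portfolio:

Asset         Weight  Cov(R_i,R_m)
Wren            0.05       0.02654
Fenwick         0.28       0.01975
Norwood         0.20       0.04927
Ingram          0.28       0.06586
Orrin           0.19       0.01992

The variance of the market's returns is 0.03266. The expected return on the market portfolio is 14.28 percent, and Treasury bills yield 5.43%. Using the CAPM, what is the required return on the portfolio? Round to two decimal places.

β_Wren = 0.02654 / 0.03266 = 0.8126
β_Fenwick = 0.01975 / 0.03266 = 0.6047
β_Norwood = 0.04927 / 0.03266 = 1.5086
β_Ingram = 0.06586 / 0.03266 = 2.0165
β_Orrin = 0.01992 / 0.03266 = 0.6099
β_P = Σ w_i β_i = 0.05×0.8126 + 0.28×0.6047 + 0.20×1.5086 + 0.28×2.0165 + 0.19×0.6099 = 1.1922
MRP = 14.28% − 5.43% = 8.85%
E(R_P) = R_f + β_P × MRP = 5.43% + 1.1922 × 8.85% = 15.98%

15.98%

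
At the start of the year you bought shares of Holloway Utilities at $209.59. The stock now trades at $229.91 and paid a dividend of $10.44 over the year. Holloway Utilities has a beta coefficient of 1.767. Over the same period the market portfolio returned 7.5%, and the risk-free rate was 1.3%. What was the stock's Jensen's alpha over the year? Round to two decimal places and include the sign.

+2.42%

Realised HPR = (P1 + D1 − P0) / P0 = (229.91 + 10.44 − 209.59) / 209.59 = 30.76 / 209.59 = 14.6763%
MRP = 7.5% − 1.3% = 6.20%
CAPM required = R_f + β·MRP = 1.3% + 1.767 × 6.2% = 12.2554%
α = realised − required = 14.6763% − 12.2554% = +2.42%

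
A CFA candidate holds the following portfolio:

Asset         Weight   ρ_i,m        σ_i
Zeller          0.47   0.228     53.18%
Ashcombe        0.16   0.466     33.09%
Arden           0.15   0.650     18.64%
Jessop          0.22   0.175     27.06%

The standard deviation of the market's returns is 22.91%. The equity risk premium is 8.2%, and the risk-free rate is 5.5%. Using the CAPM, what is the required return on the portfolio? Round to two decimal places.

9.45%

β_Zeller = 0.228 × 53.18% / 22.91% = 0.5292
β_Ashcombe = 0.466 × 33.09% / 22.91% = 0.6731
β_Arden = 0.650 × 18.64% / 22.91% = 0.5289
β_Jessop = 0.175 × 27.06% / 22.91% = 0.2067
β_P = Σ w_i β_i = 0.47×0.5292 + 0.16×0.6731 + 0.15×0.5289 + 0.22×0.2067 = 0.4812
E(R_P) = R_f + β_P × MRP = 5.5% + 0.4812 × 8.2% = 9.45%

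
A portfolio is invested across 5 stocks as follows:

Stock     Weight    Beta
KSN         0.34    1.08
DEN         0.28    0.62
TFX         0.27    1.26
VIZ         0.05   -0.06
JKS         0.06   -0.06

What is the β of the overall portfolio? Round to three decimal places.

β_P = Σ w_i β_i = 0.34×1.08 + 0.28×0.62 + 0.27×1.26 + 0.05×-0.06 + 0.06×-0.06 = 0.8744

0.874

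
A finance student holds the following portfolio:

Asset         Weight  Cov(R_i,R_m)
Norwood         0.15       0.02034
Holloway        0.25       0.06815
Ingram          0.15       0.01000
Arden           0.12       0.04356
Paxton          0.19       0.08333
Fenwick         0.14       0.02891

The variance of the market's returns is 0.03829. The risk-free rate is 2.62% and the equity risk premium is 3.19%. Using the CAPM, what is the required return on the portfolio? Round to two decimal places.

β_Norwood = 0.02034 / 0.03829 = 0.5312
β_Holloway = 0.06815 / 0.03829 = 1.7798
β_Ingram = 0.01000 / 0.03829 = 0.2612
β_Arden = 0.04356 / 0.03829 = 1.1376
β_Paxton = 0.08333 / 0.03829 = 2.1763
β_Fenwick = 0.02891 / 0.03829 = 0.7550
β_P = Σ w_i β_i = 0.15×0.5312 + 0.25×1.7798 + 0.15×0.2612 + 0.12×1.1376 + 0.19×2.1763 + 0.14×0.7550 = 1.2195
E(R_P) = R_f + β_P × MRP = 2.62% + 1.2195 × 3.19% = 6.51%

6.51%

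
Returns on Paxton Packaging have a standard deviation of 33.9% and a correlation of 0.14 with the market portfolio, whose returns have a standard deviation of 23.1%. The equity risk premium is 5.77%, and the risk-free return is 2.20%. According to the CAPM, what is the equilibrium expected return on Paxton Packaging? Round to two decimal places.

3.39%

β = ρ × σ_i / σ_m = 0.14 × 33.9% / 23.1% = 0.2055
E(R) = 2.20% + 0.2055 × 5.77% = 3.39%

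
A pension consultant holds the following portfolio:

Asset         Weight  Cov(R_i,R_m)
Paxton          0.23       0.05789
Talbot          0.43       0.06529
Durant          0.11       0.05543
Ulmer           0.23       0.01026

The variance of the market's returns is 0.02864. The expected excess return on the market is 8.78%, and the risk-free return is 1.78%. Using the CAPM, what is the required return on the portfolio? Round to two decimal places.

β_Paxton = 0.05789 / 0.02864 = 2.0213
β_Talbot = 0.06529 / 0.02864 = 2.2797
β_Durant = 0.05543 / 0.02864 = 1.9354
β_Ulmer = 0.01026 / 0.02864 = 0.3582
β_P = Σ w_i β_i = 0.23×2.0213 + 0.43×2.2797 + 0.11×1.9354 + 0.23×0.3582 = 1.7405
E(R_P) = R_f + β_P × MRP = 1.78% + 1.7405 × 8.78% = 17.06%

17.06%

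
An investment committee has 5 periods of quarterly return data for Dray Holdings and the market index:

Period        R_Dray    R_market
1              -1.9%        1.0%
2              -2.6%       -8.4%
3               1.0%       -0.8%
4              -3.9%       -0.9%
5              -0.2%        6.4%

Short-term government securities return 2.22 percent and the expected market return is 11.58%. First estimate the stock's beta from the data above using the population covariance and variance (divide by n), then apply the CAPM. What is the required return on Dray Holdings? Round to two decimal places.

3.66%

Mean R_i = (-1.9 − 2.6 + 1.0 − 3.9 − 0.2) / 5 = -1.5200%
Mean R_m = (1.0 − 8.4 − 0.8 − 0.9 + 6.4) / 5 = -0.5400%
Σ(R_i − R̄_i)(R_m − R̄_m) = 17.2660  ⇒  Cov = 17.2660 / 5 = 3.4532
Σ(R_m − R̄_m)² = 112.5120  ⇒  Var(R_m) = 112.5120 / 5 = 22.5024
β = Cov / Var(R_m) = 3.4532 / 22.5024 = 0.1535
MRP = 11.58% − 2.22% = 9.36%
E(R) = R_f + β × MRP = 2.22% + 0.1535 × 9.36% = 3.66%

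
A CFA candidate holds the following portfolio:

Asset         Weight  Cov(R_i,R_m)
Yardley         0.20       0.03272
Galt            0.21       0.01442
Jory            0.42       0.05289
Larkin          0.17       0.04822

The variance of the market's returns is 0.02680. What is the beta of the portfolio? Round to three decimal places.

1.492

β_Yardley = 0.03272 / 0.02680 = 1.2209
β_Galt = 0.01442 / 0.02680 = 0.5381
β_Jory = 0.05289 / 0.02680 = 1.9735
β_Larkin = 0.04822 / 0.02680 = 1.7993
β_P = Σ w_i β_i = 0.20×1.2209 + 0.21×0.5381 + 0.42×1.9735 + 0.17×1.7993 = 1.4919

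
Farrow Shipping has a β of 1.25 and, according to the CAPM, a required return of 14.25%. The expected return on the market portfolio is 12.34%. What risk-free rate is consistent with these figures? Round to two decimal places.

4.70%

E(R) = R_f + β(E(R_m) − R_f) = R_f(1 − β) + β·E(R_m)
14.25% = R_f × (1 − 1.25) + 1.25 × 12.34%
14.25% = R_f × -0.25 + 15.4250%
R_f = (14.25% − 15.4250%) / -0.25 = 4.70%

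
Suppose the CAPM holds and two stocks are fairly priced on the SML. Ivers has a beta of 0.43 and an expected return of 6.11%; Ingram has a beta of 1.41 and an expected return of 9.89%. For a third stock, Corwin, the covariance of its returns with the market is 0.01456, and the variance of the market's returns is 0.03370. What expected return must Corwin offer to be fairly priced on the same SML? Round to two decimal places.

6.12%

MRP = (9.89% − 6.11%) / (1.41 − 0.43) = 3.8571%
R_f = 6.11% − 0.43 × 3.8571% = 4.4514%
β_Corwin = Cov / Var(R_m) = 0.01456 / 0.03370 = 0.4320
E(R_Corwin) = R_f + β × MRP = 4.4514% + 0.4320 × 3.8571% = 6.12%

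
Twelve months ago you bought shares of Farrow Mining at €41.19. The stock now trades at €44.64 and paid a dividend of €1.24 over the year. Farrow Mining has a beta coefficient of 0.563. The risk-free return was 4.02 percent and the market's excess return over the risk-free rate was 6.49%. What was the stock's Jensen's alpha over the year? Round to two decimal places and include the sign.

Realised HPR = (P1 + D1 − P0) / P0 = (44.64 + 1.24 − 41.19) / 41.19 = 4.69 / 41.19 = 11.3863%
CAPM required = R_f + β·MRP = 4.02% + 0.563 × 6.49% = 7.67387%
α = realised − required = 11.3863% − 7.67387% = +3.71%

+3.71%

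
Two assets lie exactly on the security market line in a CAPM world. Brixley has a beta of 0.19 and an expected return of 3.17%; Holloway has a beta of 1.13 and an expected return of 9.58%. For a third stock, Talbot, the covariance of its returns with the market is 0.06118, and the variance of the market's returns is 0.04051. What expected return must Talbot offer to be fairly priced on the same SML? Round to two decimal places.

MRP = (9.58% − 3.17%) / (1.13 − 0.19) = 6.8191%
R_f = 3.17% − 0.19 × 6.8191% = 1.8744%
β_Talbot = Cov / Var(R_m) = 0.06118 / 0.04051 = 1.5102
E(R_Talbot) = R_f + β × MRP = 1.8744% + 1.5102 × 6.8191% = 12.17%

12.17%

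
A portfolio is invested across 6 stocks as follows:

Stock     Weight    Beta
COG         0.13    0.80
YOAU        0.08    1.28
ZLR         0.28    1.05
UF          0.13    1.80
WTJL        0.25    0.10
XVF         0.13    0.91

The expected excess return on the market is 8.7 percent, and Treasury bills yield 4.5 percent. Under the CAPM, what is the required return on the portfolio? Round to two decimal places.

12.14%

β_P = Σ w_i β_i = 0.13×0.80 + 0.08×1.28 + 0.28×1.05 + 0.13×1.80 + 0.25×0.10 + 0.13×0.91 = 0.8777
E(R_P) = R_f + β_P × MRP = 4.5% + 0.8777 × 8.7% = 12.14%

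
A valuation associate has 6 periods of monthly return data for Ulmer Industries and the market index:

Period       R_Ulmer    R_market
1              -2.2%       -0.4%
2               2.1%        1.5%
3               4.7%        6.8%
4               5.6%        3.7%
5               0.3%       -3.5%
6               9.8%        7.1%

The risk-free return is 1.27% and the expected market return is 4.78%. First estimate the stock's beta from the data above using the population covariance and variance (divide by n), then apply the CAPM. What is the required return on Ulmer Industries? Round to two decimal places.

4.27%

Mean R_i = (-2.2 + 2.1 + 4.7 + 5.6 + 0.3 + 9.8) / 6 = 3.3833%
Mean R_m = (-0.4 + 1.5 + 6.8 + 3.7 − 3.5 + 7.1) / 6 = 2.5333%
Σ(R_i − R̄_i)(R_m − R̄_m) = 73.8133  ⇒  Cov = 73.8133 / 6 = 12.3022
Σ(R_m − R̄_m)² = 86.4933  ⇒  Var(R_m) = 86.4933 / 6 = 14.4156
β = Cov / Var(R_m) = 12.3022 / 14.4156 = 0.8534
MRP = 4.78% − 1.27% = 3.51%
E(R) = R_f + β × MRP = 1.27% + 0.8534 × 3.51% = 4.27%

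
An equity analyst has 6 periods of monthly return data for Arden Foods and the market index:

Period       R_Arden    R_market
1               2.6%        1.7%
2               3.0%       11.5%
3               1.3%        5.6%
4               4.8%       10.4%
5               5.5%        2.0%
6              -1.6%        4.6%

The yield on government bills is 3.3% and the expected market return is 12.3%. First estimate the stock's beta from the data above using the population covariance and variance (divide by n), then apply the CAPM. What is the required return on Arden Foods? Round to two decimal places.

4.00%

Mean R_i = (2.6 + 3.0 + 1.3 + 4.8 + 5.5 − 1.6) / 6 = 2.6000%
Mean R_m = (1.7 + 11.5 + 5.6 + 10.4 + 2.0 + 4.6) / 6 = 5.9667%
Σ(R_i − R̄_i)(R_m − R̄_m) = 6.6800  ⇒  Cov = 6.6800 / 6 = 1.1133
Σ(R_m − R̄_m)² = 86.2133  ⇒  Var(R_m) = 86.2133 / 6 = 14.3689
β = Cov / Var(R_m) = 1.1133 / 14.3689 = 0.0775
MRP = 12.3% − 3.3% = 9.00%
E(R) = R_f + β × MRP = 3.3% + 0.0775 × 9.0% = 4.00%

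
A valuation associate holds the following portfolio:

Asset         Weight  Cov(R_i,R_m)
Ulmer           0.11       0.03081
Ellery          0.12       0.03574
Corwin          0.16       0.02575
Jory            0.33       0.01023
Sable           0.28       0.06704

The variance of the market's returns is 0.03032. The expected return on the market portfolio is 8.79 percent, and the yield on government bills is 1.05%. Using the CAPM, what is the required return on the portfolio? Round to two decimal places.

β_Ulmer = 0.03081 / 0.03032 = 1.0162
β_Ellery = 0.03574 / 0.03032 = 1.1788
β_Corwin = 0.02575 / 0.03032 = 0.8493
β_Jory = 0.01023 / 0.03032 = 0.3374
β_Sable = 0.06704 / 0.03032 = 2.2111
β_P = Σ w_i β_i = 0.11×1.0162 + 0.12×1.1788 + 0.16×0.8493 + 0.33×0.3374 + 0.28×2.2111 = 1.1196
MRP = 8.79% − 1.05% = 7.74%
E(R_P) = R_f + β_P × MRP = 1.05% + 1.1196 × 7.74% = 9.72%

9.72%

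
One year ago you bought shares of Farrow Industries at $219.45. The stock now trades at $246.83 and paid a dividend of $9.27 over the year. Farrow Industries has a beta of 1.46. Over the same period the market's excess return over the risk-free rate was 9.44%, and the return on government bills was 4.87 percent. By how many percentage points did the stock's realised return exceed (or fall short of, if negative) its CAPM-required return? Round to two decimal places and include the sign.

-1.95%

Realised HPR = (P1 + D1 − P0) / P0 = (246.83 + 9.27 − 219.45) / 219.45 = 36.65 / 219.45 = 16.7008%
CAPM required = R_f + β·MRP = 4.87% + 1.46 × 9.44% = 18.6524%
α = realised − required = 16.7008% − 18.6524% = -1.95%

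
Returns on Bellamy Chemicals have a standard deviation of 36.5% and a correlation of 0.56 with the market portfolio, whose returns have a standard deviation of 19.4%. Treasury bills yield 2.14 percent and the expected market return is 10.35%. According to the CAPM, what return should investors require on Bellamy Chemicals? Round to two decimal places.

β = ρ × σ_i / σ_m = 0.56 × 36.5% / 19.4% = 1.0536
MRP = 10.35% − 2.14% = 8.21%
E(R) = 2.14% + 1.0536 × 8.21% = 10.79%

10.79%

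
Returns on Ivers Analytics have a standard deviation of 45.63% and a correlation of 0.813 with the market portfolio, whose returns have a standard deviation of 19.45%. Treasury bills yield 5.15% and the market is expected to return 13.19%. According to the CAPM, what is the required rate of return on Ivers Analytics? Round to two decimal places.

20.48%

β = ρ × σ_i / σ_m = 0.813 × 45.63% / 19.45% = 1.9073
MRP = 13.19% − 5.15% = 8.04%
E(R) = 5.15% + 1.9073 × 8.04% = 20.48%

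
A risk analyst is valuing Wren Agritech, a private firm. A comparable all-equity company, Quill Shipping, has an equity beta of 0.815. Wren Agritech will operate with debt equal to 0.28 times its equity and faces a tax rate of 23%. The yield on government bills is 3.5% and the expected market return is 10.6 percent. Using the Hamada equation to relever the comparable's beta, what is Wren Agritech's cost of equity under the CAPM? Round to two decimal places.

10.53%

β_L = β_U × [1 + (1 − t)(D/E)] = 0.815 × [1 + (1 − 0.23) × 0.28]
    = 0.815 × [1 + 0.77 × 0.28] = 0.815 × 1.2156 = 0.9907
MRP = 10.6% − 3.5% = 7.10%
E(R) = R_f + β_L × MRP = 3.5% + 0.9907 × 7.1% = 10.53%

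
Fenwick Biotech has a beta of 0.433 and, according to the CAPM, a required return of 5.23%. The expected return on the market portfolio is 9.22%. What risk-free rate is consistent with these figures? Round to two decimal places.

2.18%

E(R) = R_f + β(E(R_m) − R_f) = R_f(1 − β) + β·E(R_m)
5.23% = R_f × (1 − 0.433) + 0.433 × 9.22%
5.23% = R_f × 0.567 + 3.99226%
R_f = (5.23% − 3.99226%) / 0.567 = 2.18%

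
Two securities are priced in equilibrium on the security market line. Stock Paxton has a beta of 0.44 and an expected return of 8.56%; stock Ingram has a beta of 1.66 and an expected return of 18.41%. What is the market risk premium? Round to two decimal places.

8.07%

Both satisfy E(R) = R_f + β·MRP, so the slope of the SML is
MRP = (18.41% − 8.56%) / (1.66 − 0.44) = 9.85% / 1.22 = 8.0738%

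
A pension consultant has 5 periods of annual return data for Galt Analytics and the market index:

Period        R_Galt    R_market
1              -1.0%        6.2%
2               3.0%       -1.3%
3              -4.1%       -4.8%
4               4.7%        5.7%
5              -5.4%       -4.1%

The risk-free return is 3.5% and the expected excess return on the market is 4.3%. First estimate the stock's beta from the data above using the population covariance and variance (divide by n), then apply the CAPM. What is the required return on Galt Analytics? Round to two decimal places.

Mean R_i = (-1.0 + 3.0 − 4.1 + 4.7 − 5.4) / 5 = -0.5600%
Mean R_m = (6.2 − 1.3 − 4.8 + 5.7 − 4.1) / 5 = 0.3400%
Σ(R_i − R̄_i)(R_m − R̄_m) = 59.4620  ⇒  Cov = 59.4620 / 5 = 11.8924
Σ(R_m − R̄_m)² = 111.8920  ⇒  Var(R_m) = 111.8920 / 5 = 22.3784
β = Cov / Var(R_m) = 11.8924 / 22.3784 = 0.5314
E(R) = R_f + β × MRP = 3.5% + 0.5314 × 4.3% = 5.79%

5.79%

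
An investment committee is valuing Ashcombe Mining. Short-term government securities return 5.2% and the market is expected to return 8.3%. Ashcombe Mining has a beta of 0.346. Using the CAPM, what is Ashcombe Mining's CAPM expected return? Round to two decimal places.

6.27%

Market risk premium = E(R_m) − R_f = 8.3% − 5.2% = 3.10%
E(R) = R_f + β × MRP = 5.2% + 0.346 × 3.1% = 6.27%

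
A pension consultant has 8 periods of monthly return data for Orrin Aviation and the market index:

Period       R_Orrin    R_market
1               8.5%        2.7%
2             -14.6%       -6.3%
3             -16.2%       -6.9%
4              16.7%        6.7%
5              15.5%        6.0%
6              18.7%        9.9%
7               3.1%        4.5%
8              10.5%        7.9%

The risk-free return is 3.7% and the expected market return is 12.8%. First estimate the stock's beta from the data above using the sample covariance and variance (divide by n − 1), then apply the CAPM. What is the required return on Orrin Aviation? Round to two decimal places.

Mean R_i = (8.5 − 14.6 − 16.2 + 16.7 + 15.5 + 18.7 + 3.1 + 10.5) / 8 = 5.2750%
Mean R_m = (2.7 − 6.3 − 6.9 + 6.7 + 6.0 + 9.9 + 4.5 + 7.9) / 8 = 3.0625%
Σ(R_i − R̄_i)(R_m − R̄_m) = 584.3925  ⇒  Cov = 584.3925 / 7 = 83.4846
Σ(R_m − R̄_m)² = 281.1188  ⇒  Var(R_m) = 281.1188 / 7 = 40.1598
β = Cov / Var(R_m) = 83.4846 / 40.1598 = 2.0788
MRP = 12.8% − 3.7% = 9.10%
E(R) = R_f + β × MRP = 3.7% + 2.0788 × 9.1% = 22.62%

22.62%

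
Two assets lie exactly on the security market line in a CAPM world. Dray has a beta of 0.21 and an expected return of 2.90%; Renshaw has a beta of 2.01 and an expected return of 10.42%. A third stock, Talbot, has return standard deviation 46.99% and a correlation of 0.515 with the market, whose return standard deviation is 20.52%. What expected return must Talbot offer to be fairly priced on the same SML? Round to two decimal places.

MRP = (10.42% − 2.90%) / (2.01 − 0.21) = 4.1778%
R_f = 2.90% − 0.21 × 4.1778% = 2.0227%
β_Talbot = ρ·σ_i/σ_m = 0.515 × 46.99 / 20.52 = 1.1793
E(R_Talbot) = R_f + β × MRP = 2.0227% + 1.1793 × 4.1778% = 6.95%

6.95%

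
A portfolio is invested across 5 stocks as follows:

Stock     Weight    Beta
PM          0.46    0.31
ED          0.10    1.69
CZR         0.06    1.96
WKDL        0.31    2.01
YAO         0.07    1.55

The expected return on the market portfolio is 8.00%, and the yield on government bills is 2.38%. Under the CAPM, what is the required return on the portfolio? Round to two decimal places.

8.90%

β_P = Σ w_i β_i = 0.46×0.31 + 0.10×1.69 + 0.06×1.96 + 0.31×2.01 + 0.07×1.55 = 1.1608
MRP = 8.00% − 2.38% = 5.62%
E(R_P) = R_f + β_P × MRP = 2.38% + 1.1608 × 5.62% = 8.90%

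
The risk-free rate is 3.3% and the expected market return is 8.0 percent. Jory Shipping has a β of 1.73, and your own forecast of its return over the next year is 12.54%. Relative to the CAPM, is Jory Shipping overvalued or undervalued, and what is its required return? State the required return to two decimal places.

Undervalued; required return 11.43%

MRP = 8.0% − 3.3% = 4.70%
Required return = R_f + β·MRP = 3.3% + 1.73 × 4.7% = 11.43%
Forecast 12.54% > required 11.43% → the stock plots above the SML → undervalued.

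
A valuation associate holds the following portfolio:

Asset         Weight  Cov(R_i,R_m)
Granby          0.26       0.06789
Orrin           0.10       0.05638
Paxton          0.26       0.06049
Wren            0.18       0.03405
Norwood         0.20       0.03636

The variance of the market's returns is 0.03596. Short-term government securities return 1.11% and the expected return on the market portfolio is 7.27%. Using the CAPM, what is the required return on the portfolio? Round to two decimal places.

β_Granby = 0.06789 / 0.03596 = 1.8879
β_Orrin = 0.05638 / 0.03596 = 1.5679
β_Paxton = 0.06049 / 0.03596 = 1.6821
β_Wren = 0.03405 / 0.03596 = 0.9469
β_Norwood = 0.03636 / 0.03596 = 1.0111
β_P = Σ w_i β_i = 0.26×1.8879 + 0.10×1.5679 + 0.26×1.6821 + 0.18×0.9469 + 0.20×1.0111 = 1.4577
MRP = 7.27% − 1.11% = 6.16%
E(R_P) = R_f + β_P × MRP = 1.11% + 1.4577 × 6.16% = 10.09%

10.09%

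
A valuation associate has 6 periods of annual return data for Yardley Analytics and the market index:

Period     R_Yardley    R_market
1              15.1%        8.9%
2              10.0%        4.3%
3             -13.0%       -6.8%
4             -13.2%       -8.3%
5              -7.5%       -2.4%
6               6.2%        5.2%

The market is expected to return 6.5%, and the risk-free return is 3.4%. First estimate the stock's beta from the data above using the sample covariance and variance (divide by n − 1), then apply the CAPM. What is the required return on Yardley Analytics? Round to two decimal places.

8.78%

Mean R_i = (15.1 + 10.0 − 13.0 − 13.2 − 7.5 + 6.2) / 6 = -0.4000%
Mean R_m = (8.9 + 4.3 − 6.8 − 8.3 − 2.4 + 5.2) / 6 = 0.1500%
Σ(R_i − R̄_i)(R_m − R̄_m) = 425.9500  ⇒  Cov = 425.9500 / 5 = 85.1900
Σ(R_m − R̄_m)² = 245.4950  ⇒  Var(R_m) = 245.4950 / 5 = 49.0990
β = Cov / Var(R_m) = 85.1900 / 49.0990 = 1.7351
MRP = 6.5% − 3.4% = 3.10%
E(R) = R_f + β × MRP = 3.4% + 1.7351 × 3.1% = 8.78%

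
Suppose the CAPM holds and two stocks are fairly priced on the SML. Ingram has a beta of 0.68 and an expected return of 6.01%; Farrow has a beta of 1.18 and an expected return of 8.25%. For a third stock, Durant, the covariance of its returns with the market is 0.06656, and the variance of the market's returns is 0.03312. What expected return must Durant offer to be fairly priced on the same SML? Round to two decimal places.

MRP = (8.25% − 6.01%) / (1.18 − 0.68) = 4.4800%
R_f = 6.01% − 0.68 × 4.4800% = 2.9636%
β_Durant = Cov / Var(R_m) = 0.06656 / 0.03312 = 2.0097
E(R_Durant) = R_f + β × MRP = 2.9636% + 2.0097 × 4.4800% = 11.97%

11.97%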